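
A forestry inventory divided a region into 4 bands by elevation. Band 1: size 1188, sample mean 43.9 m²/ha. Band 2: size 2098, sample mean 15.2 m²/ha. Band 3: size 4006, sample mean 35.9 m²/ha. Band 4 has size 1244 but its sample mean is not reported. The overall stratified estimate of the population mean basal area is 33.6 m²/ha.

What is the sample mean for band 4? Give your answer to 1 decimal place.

N = 1188 + 2098 + 4006 + 1244 = 8536.
Overall total = μ·N = 33.6·8536 = 286809.6.
Subtract the known strata: 1188·43.9 + 2098·15.2 + 4006·35.9 = 227858.2.
Remaining total for band 4: 286809.6 − 227858.2 = 58951.4.
Divide by its size: 58951.4 / 1244 = 47.389... → 47.4.

47.4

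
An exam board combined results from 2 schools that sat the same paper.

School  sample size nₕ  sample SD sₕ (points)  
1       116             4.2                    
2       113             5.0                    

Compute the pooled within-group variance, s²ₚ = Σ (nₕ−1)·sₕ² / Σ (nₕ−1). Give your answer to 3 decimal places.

1: (116−1)·4.2² = 115·17.64 = 2028.6
2: (113−1)·5.0² = 112·25 = 2800
Numerator = 4828.6; denominator = Σ(nₕ−1) = 227.
s²ₚ = 4828.6/227 = 21.27137... → 21.271.

21.271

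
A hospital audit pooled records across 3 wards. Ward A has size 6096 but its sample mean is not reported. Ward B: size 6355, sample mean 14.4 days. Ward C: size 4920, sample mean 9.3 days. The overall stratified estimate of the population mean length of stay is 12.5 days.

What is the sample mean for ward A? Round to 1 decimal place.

13.1

N = 6096 + 6355 + 4920 = 17371.
Overall total = μ·N = 12.5·17371 = 217137.5.
Subtract the known strata: 6355·14.4 + 4920·9.3 = 137268.
Remaining total for ward A: 217137.5 − 137268 = 79869.5.
Divide by its size: 79869.5 / 6096 = 13.102... → 13.1.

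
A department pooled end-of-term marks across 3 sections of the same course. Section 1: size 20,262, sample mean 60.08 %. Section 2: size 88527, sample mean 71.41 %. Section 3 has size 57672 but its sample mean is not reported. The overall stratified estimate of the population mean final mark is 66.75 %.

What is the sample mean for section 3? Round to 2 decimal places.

61.94

Σ Nₕx̄ₕ = N·μ, so 57672·x̄_3 = 166461·66.75 − (20262·60.08 + 88527·71.41).
= 11111271.75 − 7539054.03 = 3572217.72.
x̄_3 = 3572217.72 / 57672 = 61.9402... → 61.94.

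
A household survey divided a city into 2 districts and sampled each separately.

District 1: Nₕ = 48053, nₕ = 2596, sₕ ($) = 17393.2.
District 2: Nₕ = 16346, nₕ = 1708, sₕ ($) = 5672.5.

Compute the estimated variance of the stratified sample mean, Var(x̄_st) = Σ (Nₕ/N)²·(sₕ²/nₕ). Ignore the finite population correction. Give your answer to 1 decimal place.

N = 64399. Term for each stratum: Wₕ²sₕ²/nₕ.
Var(x̄_st) = 64883.9168 + 1213.7406 = 66097.6574 → 66097.7.

66097.7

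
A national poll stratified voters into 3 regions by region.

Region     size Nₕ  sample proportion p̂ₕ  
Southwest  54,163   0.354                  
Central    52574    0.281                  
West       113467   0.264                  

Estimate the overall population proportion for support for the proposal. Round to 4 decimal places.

Wₕ = Nₕ/N with N = 220204: 0.2460, 0.2388, 0.5153.
p̂_st = 0.2460·0.354 + 0.2388·0.281 + 0.5153·0.264 ≈ 0.290196... → 0.2902.

0.2902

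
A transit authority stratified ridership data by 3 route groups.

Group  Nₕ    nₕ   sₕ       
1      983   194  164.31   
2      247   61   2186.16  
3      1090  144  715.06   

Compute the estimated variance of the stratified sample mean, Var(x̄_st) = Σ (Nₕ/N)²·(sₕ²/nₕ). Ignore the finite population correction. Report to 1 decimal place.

1696.9

N = 2320. Term for each stratum: Wₕ²sₕ²/nₕ.
Var(x̄_st) = 24.9837 + 888.0798 + 783.7896 = 1696.8531 → 1696.9.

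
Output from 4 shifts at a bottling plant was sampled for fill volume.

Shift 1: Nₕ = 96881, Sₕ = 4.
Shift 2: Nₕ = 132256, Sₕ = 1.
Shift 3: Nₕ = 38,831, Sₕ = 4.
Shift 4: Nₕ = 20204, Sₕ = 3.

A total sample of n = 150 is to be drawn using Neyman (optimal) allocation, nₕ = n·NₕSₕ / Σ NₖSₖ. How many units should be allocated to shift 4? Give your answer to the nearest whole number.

1: NₕSₕ = 96881·4 = 387524
2: NₕSₕ = 132256·1 = 132256
3: NₕSₕ = 38831·4 = 155324
4: NₕSₕ = 20204·3 = 60612
Σ NₕSₕ = 735716.
n_4 = 150·60612/735716 = 12.358... → 12.

12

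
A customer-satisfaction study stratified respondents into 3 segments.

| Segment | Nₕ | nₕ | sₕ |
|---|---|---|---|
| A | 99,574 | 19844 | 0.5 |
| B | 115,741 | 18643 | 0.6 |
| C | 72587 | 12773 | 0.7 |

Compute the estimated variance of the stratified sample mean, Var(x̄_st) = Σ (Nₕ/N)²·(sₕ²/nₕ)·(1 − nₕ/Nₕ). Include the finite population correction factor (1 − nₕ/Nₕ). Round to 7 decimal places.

N = 287902; Wₕ = Nₕ/N.
segment A: (99574/287902)²·0.5²/19844·(1 − 19844/99574) = 0.0000012067
segment B: (115741/287902)²·0.6²/18643·(1 − 18643/115741) = 0.0000026182
segment C: (72587/287902)²·0.7²/12773·(1 − 12773/72587) = 0.0000020094
Sum = 0.0000058343 → 0.0000058.

0.0000058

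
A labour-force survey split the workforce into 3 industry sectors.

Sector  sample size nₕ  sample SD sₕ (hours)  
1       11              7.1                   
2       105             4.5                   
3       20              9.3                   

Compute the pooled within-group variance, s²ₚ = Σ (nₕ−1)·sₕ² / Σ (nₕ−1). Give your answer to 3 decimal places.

1: (11−1)·7.1² = 10·50.41 = 504.1
2: (105−1)·4.5² = 104·20.25 = 2106
3: (20−1)·9.3² = 19·86.49 = 1643.31
Numerator = 4253.41; denominator = Σ(nₕ−1) = 133.
s²ₚ = 4253.41/133 = 31.98053... → 31.981.

31.981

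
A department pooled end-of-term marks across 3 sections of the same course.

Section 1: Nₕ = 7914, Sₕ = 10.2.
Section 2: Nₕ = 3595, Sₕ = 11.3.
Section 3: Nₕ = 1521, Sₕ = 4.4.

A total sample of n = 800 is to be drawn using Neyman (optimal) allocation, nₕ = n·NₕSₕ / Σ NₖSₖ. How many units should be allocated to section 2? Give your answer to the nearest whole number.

254

1: NₕSₕ = 7914·10.2 = 80722.8
2: NₕSₕ = 3595·11.3 = 40623.5
3: NₕSₕ = 1521·4.4 = 6692.4
Σ NₕSₕ = 128038.7.
n_2 = 800·40623.5/128038.7 = 253.820... → 254.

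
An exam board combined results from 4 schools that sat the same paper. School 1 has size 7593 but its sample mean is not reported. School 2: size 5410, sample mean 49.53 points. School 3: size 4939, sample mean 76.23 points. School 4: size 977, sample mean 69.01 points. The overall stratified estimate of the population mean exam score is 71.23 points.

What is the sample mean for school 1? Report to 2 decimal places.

83.72

Σ Nₕx̄ₕ = N·μ, so 7593·x̄_1 = 18919·71.23 − (5410·49.53 + 4939·76.23 + 977·69.01).
= 1347600.37 − 711880.04 = 635720.33.
x̄_1 = 635720.33 / 7593 = 83.7245... → 83.72.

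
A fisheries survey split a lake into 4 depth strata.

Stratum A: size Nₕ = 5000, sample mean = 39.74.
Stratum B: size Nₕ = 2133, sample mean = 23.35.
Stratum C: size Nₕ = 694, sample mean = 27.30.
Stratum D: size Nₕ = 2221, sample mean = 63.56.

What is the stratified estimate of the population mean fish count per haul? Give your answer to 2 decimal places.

40.67

N = 10048; weights Wₕ = Nₕ/N = (0.4976, 0.2123, 0.0691, 0.2210).
x̄_st = Σ Wₕ·x̄ₕ = 0.4976·39.74 + 0.2123·23.35 + 0.0691·27.30 + 0.2210·63.56 ≈ 40.6667...
→ 40.67.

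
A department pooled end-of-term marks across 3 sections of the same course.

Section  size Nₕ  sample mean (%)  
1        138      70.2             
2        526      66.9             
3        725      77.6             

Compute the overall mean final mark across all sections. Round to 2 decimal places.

N = 138 + 526 + 725 = 1389.
Weight each subgroup mean by Nₕ/N and sum.
Σ Nₕx̄ₕ = 138·70.2 + 526·66.9 + 725·77.6 = 9687.6 + 35189.4 + 56260 = 101137.
Divide by N: 101137 / 1389 = 72.8128... → 72.81.

72.81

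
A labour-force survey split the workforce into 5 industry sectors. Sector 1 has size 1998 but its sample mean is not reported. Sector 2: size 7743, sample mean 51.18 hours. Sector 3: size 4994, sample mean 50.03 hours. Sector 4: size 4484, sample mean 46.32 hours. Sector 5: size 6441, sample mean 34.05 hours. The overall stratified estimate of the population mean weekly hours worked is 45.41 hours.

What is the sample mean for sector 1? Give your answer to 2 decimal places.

N = 1998 + 7743 + 4994 + 4484 + 6441 = 25660.
Overall total = μ·N = 45.41·25660 = 1165220.6.
Subtract the known strata: 7743·51.18 + 4994·50.03 + 4484·46.32 + 6441·34.05 = 1073151.49.
Remaining total for sector 1: 1165220.6 − 1073151.49 = 92069.11.
Divide by its size: 92069.11 / 1998 = 46.0806... → 46.08.

46.08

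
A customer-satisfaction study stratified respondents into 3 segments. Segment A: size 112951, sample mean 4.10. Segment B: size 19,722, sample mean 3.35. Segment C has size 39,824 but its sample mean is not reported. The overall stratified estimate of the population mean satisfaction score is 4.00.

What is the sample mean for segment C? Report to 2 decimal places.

4.04

N = 112951 + 19722 + 39824 = 172497.
Overall total = μ·N = 4.00·172497 = 689988.
Subtract the known strata: 112951·4.10 + 19722·3.35 = 529167.8.
Remaining total for segment C: 689988 − 529167.8 = 160820.2.
Divide by its size: 160820.2 / 39824 = 4.0383... → 4.04.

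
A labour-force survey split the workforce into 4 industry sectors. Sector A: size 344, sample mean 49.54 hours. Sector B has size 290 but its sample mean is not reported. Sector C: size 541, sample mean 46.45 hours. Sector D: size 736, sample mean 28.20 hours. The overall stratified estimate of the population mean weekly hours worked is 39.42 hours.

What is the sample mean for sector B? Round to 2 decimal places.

Σ Nₕx̄ₕ = N·μ, so 290·x̄_B = 1911·39.42 − (344·49.54 + 541·46.45 + 736·28.20).
= 75331.62 − 62926.41 = 12405.21.
x̄_B = 12405.21 / 290 = 42.7766... → 42.78.

42.78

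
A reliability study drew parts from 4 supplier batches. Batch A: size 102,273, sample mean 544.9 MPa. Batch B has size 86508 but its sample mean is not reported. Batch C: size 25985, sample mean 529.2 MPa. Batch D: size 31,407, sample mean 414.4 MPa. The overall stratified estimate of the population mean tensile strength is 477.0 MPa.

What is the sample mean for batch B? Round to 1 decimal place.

N = 102273 + 86508 + 25985 + 31407 = 246173.
Overall total = μ·N = 477.0·246173 = 117424521.
Subtract the known strata: 102273·544.9 + 25985·529.2 + 31407·414.4 = 82494880.5.
Remaining total for batch B: 117424521 − 82494880.5 = 34929640.5.
Divide by its size: 34929640.5 / 86508 = 403.774... → 403.8.

403.8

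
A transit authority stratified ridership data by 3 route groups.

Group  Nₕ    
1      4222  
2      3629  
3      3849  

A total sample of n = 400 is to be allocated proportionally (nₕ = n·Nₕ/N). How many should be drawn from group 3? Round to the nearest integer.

Share of group 3 = 3849/11700 = 0.32897.
Allocate 400 × 0.32897 = 131.590... → 132.

132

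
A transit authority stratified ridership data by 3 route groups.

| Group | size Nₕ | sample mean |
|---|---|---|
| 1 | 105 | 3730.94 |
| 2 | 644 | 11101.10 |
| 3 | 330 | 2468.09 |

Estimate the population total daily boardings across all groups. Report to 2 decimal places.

Population total = Σ Nₕ·x̄ₕ (each stratum's size times its mean).
105·3730.94 + 644·11101.10 + 330·2468.09 = 391748.7 + 7149108.4 + 814469.7 = 8355326.80.

8355326.80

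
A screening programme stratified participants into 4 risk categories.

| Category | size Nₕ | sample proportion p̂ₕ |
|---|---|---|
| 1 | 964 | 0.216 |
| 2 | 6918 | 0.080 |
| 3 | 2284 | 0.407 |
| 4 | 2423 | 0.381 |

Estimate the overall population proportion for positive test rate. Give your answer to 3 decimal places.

0.208

Wₕ = Nₕ/N with N = 12589: 0.0766, 0.5495, 0.1814, 0.1925.
p̂_st = 0.0766·0.216 + 0.5495·0.080 + 0.1814·0.407 + 0.1925·0.381 ≈ 0.20767... → 0.208.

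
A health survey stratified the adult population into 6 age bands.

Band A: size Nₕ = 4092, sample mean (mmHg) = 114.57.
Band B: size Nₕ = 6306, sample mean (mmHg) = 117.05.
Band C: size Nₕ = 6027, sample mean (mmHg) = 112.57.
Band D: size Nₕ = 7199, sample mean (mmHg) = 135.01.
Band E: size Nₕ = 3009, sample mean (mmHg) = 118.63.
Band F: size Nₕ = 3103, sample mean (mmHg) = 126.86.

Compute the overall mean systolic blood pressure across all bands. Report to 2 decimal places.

x̄_st = (Σ Nₕx̄ₕ) / (Σ Nₕ) = (4092·114.57 + 6306·117.05 + 6027·112.57 + 7199·135.01 + 3009·118.63 + 3103·126.86) / 29736
= 3607938.37 / 29736 = 121.3323... → 121.33.

121.33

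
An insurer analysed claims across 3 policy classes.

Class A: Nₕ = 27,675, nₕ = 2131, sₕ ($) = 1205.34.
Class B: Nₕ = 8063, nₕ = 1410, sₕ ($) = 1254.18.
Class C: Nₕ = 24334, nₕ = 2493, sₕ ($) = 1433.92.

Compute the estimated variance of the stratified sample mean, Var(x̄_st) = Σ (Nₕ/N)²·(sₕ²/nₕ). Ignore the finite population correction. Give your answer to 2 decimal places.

300.13

N = 60072. Term for each stratum: Wₕ²sₕ²/nₕ.
Var(x̄_st) = 144.69941 + 20.09786 + 135.33508 = 300.13235 → 300.13.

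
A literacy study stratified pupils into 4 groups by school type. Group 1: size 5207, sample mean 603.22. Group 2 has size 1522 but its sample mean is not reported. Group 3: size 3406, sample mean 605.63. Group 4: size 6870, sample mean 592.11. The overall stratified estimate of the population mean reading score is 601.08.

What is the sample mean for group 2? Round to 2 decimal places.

624.07

Σ Nₕx̄ₕ = N·μ, so 1522·x̄_2 = 17005·601.08 − (5207·603.22 + 3406·605.63 + 6870·592.11).
= 10221365.4 − 9271538.02 = 949827.38.
x̄_2 = 949827.38 / 1522 = 624.0653... → 624.07.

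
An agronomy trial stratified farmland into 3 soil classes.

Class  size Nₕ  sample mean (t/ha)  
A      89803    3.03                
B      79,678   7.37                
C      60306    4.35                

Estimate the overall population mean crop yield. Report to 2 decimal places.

4.88

x̄_st = (Σ Nₕx̄ₕ) / (Σ Nₕ) = (89803·3.03 + 79678·7.37 + 60306·4.35) / 229787
= 1121661.05 / 229787 = 4.8813... → 4.88.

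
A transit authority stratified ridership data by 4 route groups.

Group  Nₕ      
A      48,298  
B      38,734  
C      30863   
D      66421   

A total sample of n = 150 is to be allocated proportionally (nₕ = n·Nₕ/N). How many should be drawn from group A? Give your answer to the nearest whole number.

39

N = 48298 + 38734 + 30863 + 66421 = 184316.
n_A = 150·48298/184316 = 39.306... → 39.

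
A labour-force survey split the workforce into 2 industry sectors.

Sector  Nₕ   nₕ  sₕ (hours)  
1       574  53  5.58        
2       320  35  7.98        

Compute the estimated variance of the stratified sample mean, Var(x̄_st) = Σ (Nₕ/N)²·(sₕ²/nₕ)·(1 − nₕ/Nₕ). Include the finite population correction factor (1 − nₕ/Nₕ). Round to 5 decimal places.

0.42743

N = 894; Wₕ = Nₕ/N.
sector 1: (574/894)²·5.58²/53·(1 − 53/574) = 0.21981995
sector 2: (320/894)²·7.98²/35·(1 − 35/320) = 0.20761443
Sum = 0.42743438 → 0.42743.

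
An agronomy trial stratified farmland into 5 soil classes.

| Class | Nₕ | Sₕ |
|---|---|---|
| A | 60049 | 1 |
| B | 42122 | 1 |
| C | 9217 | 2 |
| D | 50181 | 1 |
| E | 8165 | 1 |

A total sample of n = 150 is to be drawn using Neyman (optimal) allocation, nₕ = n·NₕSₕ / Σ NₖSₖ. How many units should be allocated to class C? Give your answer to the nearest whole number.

A: NₕSₕ = 60049·1 = 60049
B: NₕSₕ = 42122·1 = 42122
C: NₕSₕ = 9217·2 = 18434
D: NₕSₕ = 50181·1 = 50181
E: NₕSₕ = 8165·1 = 8165
Σ NₕSₕ = 178951.
n_C = 150·18434/178951 = 15.452... → 15.

15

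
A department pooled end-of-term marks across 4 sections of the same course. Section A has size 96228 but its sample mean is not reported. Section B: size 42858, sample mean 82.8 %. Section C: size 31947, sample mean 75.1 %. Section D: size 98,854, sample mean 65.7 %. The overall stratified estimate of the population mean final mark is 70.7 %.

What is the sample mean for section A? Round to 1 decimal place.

69.0

Σ Nₕx̄ₕ = N·μ, so 96228·x̄_A = 269887·70.7 − (42858·82.8 + 31947·75.1 + 98854·65.7).
= 19081010.9 − 12442569.9 = 6638441.
x̄_A = 6638441 / 96228 = 68.987... → 69.0.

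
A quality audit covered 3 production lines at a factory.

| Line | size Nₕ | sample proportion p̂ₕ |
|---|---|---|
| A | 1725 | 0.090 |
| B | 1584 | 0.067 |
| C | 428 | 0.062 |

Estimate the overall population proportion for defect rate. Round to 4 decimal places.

0.0770

Wₕ = Nₕ/N with N = 3737: 0.4616, 0.4239, 0.1145.
p̂_st = 0.4616·0.090 + 0.4239·0.067 + 0.1145·0.062 ≈ 0.077044... → 0.0770.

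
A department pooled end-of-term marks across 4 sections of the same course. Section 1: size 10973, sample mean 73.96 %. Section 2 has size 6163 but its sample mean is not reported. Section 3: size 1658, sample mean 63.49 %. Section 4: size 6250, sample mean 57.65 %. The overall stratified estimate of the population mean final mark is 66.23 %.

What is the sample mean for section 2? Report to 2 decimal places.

61.91

Σ Nₕx̄ₕ = N·μ, so 6163·x̄_2 = 25044·66.23 − (10973·73.96 + 1658·63.49 + 6250·57.65).
= 1658664.12 − 1277142 = 381522.12.
x̄_2 = 381522.12 / 6163 = 61.9053... → 61.91.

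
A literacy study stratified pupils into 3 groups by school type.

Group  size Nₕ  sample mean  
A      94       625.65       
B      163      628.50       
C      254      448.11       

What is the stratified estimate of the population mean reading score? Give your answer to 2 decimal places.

x̄_st = (Σ Nₕx̄ₕ) / (Σ Nₕ) = (94·625.65 + 163·628.50 + 254·448.11) / 511
= 275076.54 / 511 = 538.3103... → 538.31.

538.31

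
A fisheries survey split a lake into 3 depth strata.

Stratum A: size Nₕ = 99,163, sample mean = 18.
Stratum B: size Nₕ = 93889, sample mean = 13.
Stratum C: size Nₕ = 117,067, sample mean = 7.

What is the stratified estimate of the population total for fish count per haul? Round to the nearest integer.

A: 99163·18 = 1784934
B: 93889·13 = 1220557
C: 117067·7 = 819469
τ̂ = Σ Nₕx̄ₕ = 3824960.

3824960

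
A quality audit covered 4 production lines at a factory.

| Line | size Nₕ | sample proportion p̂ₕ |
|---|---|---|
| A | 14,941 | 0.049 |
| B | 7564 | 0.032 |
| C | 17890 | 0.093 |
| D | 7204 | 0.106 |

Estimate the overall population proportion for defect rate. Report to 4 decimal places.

N = 14941 + 7564 + 17890 + 7204 = 47599.
Overall proportion = Σ (Nₕ/N)·p̂ₕ.
Σ Nₕp̂ₕ = 732.109 + 242.048 + 1663.77 + 763.624 = 3401.551.
3401.551 / 47599 = 0.071463... → 0.0715.

0.0715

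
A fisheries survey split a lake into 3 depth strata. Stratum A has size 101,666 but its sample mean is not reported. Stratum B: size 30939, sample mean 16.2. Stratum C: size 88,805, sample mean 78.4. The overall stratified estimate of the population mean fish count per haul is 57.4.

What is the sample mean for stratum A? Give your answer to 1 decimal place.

51.6

Σ Nₕx̄ₕ = N·μ, so 101666·x̄_A = 221410·57.4 − (30939·16.2 + 88805·78.4).
= 12708934 − 7463523.8 = 5245410.2.
x̄_A = 5245410.2 / 101666 = 51.595... → 51.6.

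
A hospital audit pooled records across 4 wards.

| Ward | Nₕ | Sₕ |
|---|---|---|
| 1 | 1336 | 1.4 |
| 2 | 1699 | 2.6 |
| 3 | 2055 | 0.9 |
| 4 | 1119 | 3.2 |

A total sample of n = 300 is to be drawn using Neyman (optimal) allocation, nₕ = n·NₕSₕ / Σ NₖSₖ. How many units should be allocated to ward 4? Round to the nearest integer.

1: NₕSₕ = 1336·1.4 = 1870.4
2: NₕSₕ = 1699·2.6 = 4417.4
3: NₕSₕ = 2055·0.9 = 1849.5
4: NₕSₕ = 1119·3.2 = 3580.8
Σ NₕSₕ = 11718.1.
n_4 = 300·3580.8/11718.1 = 91.674... → 92.

92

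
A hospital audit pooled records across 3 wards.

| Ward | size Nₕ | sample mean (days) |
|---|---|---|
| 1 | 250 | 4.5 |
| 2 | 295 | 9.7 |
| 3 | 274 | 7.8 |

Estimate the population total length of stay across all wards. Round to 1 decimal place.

6123.7

1: 250·4.5 = 1125
2: 295·9.7 = 2861.5
3: 274·7.8 = 2137.2
τ̂ = Σ Nₕx̄ₕ = 6123.7.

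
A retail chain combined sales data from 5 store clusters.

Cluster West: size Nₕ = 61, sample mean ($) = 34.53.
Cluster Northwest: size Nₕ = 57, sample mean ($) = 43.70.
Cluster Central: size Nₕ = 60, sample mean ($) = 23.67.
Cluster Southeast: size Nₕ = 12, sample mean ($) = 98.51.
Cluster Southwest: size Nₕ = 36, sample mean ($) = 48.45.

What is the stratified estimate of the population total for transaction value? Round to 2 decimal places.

8943.75

West: 61·34.53 = 2106.33
Northwest: 57·43.70 = 2490.9
Central: 60·23.67 = 1420.2
Southeast: 12·98.51 = 1182.12
Southwest: 36·48.45 = 1744.2
τ̂ = Σ Nₕx̄ₕ = 8943.75.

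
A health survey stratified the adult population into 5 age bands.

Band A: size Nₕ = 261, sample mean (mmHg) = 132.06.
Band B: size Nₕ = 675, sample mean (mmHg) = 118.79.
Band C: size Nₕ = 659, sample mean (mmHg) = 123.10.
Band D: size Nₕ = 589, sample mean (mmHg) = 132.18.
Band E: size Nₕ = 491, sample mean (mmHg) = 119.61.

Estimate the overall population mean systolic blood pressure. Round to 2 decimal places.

N = 2675; weights Wₕ = Nₕ/N = (0.0976, 0.2523, 0.2464, 0.2202, 0.1836).
x̄_st = Σ Wₕ·x̄ₕ = 0.0976·132.06 + 0.2523·118.79 + 0.2464·123.10 + 0.2202·132.18 + 0.1836·119.61 ≈ 124.2454...
→ 124.25.

124.25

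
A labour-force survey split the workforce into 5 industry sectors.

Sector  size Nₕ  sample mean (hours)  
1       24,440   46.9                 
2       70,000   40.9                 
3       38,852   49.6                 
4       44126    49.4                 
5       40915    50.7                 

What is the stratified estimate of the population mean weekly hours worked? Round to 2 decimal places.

46.67

x̄_st = (Σ Nₕx̄ₕ) / (Σ Nₕ) = (24440·46.9 + 70000·40.9 + 38852·49.6 + 44126·49.4 + 40915·50.7) / 218333
= 10190510.1 / 218333 = 46.6742... → 46.67.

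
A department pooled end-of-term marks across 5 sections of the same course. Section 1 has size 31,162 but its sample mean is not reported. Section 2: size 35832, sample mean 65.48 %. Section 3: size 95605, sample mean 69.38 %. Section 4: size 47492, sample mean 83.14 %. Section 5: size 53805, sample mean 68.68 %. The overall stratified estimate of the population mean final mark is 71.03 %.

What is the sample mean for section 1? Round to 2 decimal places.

Σ Nₕx̄ₕ = N·μ, so 31162·x̄_1 = 263896·71.03 − (35832·65.48 + 95605·69.38 + 47492·83.14 + 53805·68.68).
= 18744532.88 − 16623166.54 = 2121366.34.
x̄_1 = 2121366.34 / 31162 = 68.0754... → 68.08.

68.08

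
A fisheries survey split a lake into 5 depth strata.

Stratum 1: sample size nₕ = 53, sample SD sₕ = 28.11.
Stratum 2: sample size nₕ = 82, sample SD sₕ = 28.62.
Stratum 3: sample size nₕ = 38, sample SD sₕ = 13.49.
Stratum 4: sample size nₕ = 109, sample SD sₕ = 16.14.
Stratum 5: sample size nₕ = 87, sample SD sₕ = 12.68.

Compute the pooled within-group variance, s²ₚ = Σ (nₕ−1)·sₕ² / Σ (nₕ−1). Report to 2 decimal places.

428.93

Degrees of freedom: 52 + 81 + 37 + 108 + 86 = 364.
Σ(nₕ−1)sₕ² = 52·790.1721 + 81·819.1044 + 37·181.9801 + 108·260.4996 + 86·160.7824 = 156130.9125.
s²ₚ = 156130.9125 / 364 = 428.9311... → 428.93.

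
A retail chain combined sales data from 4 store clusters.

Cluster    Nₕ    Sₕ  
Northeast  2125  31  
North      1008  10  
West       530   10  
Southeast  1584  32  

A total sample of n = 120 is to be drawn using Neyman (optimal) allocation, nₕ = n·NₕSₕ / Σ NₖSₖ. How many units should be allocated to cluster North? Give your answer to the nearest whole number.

9

Σ NₕSₕ = 2125·31 + 1008·10 + 530·10 + 1584·32 = 131943.
Share for North: 10080/131943 = 0.07640.
n_North = 120 × 0.07640 = 9.168... → 9.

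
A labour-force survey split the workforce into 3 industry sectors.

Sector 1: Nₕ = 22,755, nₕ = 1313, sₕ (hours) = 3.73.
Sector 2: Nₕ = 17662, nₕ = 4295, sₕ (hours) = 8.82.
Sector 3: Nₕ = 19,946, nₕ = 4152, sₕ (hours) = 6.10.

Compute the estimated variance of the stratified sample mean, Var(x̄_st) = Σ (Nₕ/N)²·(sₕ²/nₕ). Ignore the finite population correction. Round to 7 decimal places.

0.0040350

N = 60363; Wₕ = Nₕ/N.
sector 1: (22755/60363)²·3.73²/1313 = 0.0015057920
sector 2: (17662/60363)²·8.82²/4295 = 0.0015506441
sector 3: (19946/60363)²·6.10²/4152 = 0.0009785259
Sum = 0.0040349620 → 0.0040350.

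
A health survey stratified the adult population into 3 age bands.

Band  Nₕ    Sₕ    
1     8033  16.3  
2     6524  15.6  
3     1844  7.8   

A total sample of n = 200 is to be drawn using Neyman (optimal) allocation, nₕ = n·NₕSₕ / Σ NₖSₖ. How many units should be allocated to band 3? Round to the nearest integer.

1: NₕSₕ = 8033·16.3 = 130937.9
2: NₕSₕ = 6524·15.6 = 101774.4
3: NₕSₕ = 1844·7.8 = 14383.2
Σ NₕSₕ = 247095.5.
n_3 = 200·14383.2/247095.5 = 11.642... → 12.

12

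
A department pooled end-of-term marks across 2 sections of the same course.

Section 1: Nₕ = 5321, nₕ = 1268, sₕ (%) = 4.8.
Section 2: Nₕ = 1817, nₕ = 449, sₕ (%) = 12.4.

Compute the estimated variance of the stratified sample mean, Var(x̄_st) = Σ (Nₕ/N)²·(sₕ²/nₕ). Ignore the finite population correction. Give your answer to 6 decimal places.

N = 7138. Term for each stratum: Wₕ²sₕ²/nₕ.
Var(x̄_st) = 0.010097100 + 0.022189821 = 0.032286921 → 0.032287.

0.032287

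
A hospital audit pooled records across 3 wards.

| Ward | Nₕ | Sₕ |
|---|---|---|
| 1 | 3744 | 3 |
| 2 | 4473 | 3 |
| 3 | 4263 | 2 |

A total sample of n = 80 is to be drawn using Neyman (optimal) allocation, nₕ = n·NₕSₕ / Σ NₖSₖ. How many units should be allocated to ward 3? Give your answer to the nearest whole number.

Σ NₕSₕ = 3744·3 + 4473·3 + 4263·2 = 33177.
Share for 3: 8526/33177 = 0.25699.
n_3 = 80 × 0.25699 = 20.559... → 21.

21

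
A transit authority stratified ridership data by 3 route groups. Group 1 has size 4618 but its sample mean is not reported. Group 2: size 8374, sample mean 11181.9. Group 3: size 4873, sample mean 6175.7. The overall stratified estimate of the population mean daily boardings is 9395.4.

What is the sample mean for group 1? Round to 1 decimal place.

Σ Nₕx̄ₕ = N·μ, so 4618·x̄_1 = 17865·9395.4 − (8374·11181.9 + 4873·6175.7).
= 167848821 − 123731416.7 = 44117404.3.
x̄_1 = 44117404.3 / 4618 = 9553.357... → 9553.4.

9553.4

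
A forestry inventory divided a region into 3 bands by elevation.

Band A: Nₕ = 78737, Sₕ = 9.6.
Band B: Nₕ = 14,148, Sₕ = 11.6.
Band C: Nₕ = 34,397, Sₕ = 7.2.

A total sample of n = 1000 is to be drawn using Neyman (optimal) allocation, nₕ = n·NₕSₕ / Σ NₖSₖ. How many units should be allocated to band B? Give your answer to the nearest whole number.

141

Σ NₕSₕ = 78737·9.6 + 14148·11.6 + 34397·7.2 = 1167650.4.
Share for B: 164116.8/1167650.4 = 0.14055.
n_B = 1000 × 0.14055 = 140.553... → 141.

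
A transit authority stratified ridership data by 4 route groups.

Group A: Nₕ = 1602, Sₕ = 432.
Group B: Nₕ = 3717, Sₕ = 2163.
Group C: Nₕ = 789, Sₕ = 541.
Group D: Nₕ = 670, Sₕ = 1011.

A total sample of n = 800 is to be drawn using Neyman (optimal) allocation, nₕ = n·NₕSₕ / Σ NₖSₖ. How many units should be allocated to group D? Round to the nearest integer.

55

Σ NₕSₕ = 1602·432 + 3717·2163 + 789·541 + 670·1011 = 9836154.
Share for D: 677370/9836154 = 0.06887.
n_D = 800 × 0.06887 = 55.092... → 55.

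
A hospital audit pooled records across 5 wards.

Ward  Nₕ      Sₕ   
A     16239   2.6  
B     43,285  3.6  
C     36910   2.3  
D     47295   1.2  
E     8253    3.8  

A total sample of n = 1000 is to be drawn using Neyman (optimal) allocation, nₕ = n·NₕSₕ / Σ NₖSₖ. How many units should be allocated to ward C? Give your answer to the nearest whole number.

Σ NₕSₕ = 16239·2.6 + 43285·3.6 + 36910·2.3 + 47295·1.2 + 8253·3.8 = 371055.8.
Share for C: 84893/371055.8 = 0.22879.
n_C = 1000 × 0.22879 = 228.788... → 229.

229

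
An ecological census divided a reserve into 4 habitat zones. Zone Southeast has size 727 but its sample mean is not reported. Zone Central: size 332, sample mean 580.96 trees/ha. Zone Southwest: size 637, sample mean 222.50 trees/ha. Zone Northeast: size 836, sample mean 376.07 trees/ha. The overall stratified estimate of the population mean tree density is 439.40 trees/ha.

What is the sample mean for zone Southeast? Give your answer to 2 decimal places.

637.63

N = 727 + 332 + 637 + 836 = 2532.
Overall total = μ·N = 439.40·2532 = 1112560.8.
Subtract the known strata: 332·580.96 + 637·222.50 + 836·376.07 = 649005.74.
Remaining total for zone Southeast: 1112560.8 − 649005.74 = 463555.06.
Divide by its size: 463555.06 / 727 = 637.6273... → 637.63.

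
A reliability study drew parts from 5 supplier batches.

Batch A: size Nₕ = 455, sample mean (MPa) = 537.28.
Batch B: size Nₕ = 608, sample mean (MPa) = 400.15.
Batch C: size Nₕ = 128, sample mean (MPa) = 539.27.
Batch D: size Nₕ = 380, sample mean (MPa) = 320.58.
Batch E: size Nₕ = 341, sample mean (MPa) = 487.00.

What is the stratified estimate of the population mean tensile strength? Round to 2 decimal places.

x̄_st = (Σ Nₕx̄ₕ) / (Σ Nₕ) = (455·537.28 + 608·400.15 + 128·539.27 + 380·320.58 + 341·487.00) / 1912
= 844667.56 / 1912 = 441.7717... → 441.77.

441.77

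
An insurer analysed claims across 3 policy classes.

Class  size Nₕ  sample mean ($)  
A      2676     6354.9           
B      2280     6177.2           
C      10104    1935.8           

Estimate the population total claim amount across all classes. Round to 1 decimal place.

50649051.6

A: 2676·6354.9 = 17005712.4
B: 2280·6177.2 = 14084016
C: 10104·1935.8 = 19559323.2
τ̂ = Σ Nₕx̄ₕ = 50649051.6.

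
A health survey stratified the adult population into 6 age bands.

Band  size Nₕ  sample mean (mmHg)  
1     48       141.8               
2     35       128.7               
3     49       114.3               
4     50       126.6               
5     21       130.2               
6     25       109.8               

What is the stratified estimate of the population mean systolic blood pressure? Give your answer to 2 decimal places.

N = 48 + 35 + 49 + 50 + 21 + 25 = 228.
Overall mean = Σ (Nₕ/N)·x̄ₕ — weight by population share, not a simple average.
Σ Nₕx̄ₕ = 48·141.8 + 35·128.7 + 49·114.3 + 50·126.6 + 21·130.2 + 25·109.8 = 6806.4 + 4504.5 + 5600.7 + 6330 + 2734.2 + 2745 = 28720.8.
Divide by N: 28720.8 / 228 = 125.9684... → 125.97.

125.97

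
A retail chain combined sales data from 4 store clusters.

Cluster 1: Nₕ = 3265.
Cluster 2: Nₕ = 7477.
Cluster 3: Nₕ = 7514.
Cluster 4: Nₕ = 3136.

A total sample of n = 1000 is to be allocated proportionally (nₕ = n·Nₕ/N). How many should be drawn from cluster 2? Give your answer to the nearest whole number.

Share of cluster 2 = 7477/21392 = 0.34952.
Allocate 1000 × 0.34952 = 349.523... → 350.

350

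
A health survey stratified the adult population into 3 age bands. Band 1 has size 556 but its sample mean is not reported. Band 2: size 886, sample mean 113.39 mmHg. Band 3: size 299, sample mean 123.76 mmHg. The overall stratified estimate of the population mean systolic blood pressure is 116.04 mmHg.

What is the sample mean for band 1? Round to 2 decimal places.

116.11

N = 556 + 886 + 299 = 1741.
Overall total = μ·N = 116.04·1741 = 202025.64.
Subtract the known strata: 886·113.39 + 299·123.76 = 137467.78.
Remaining total for band 1: 202025.64 − 137467.78 = 64557.86.
Divide by its size: 64557.86 / 556 = 116.1113... → 116.11.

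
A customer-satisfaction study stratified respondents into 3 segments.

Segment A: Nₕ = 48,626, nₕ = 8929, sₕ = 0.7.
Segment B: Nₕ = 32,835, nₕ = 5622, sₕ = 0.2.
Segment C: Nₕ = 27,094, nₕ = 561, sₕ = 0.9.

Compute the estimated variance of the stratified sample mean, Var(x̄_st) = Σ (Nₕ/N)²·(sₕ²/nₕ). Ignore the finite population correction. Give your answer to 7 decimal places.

N = 108555. Term for each stratum: Wₕ²sₕ²/nₕ.
Var(x̄_st) = 0.0000110111 + 0.0000006509 + 0.0000899433 = 0.0001016053 → 0.0001016.

0.0001016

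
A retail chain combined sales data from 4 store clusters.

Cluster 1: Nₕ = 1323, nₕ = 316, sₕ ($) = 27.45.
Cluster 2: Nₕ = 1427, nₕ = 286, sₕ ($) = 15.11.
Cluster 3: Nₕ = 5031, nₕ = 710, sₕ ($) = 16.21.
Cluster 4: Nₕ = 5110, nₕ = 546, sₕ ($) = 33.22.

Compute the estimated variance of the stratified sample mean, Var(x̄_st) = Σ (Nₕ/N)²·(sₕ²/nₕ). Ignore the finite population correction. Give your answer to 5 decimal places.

0.40886

N = 12891; Wₕ = Nₕ/N.
cluster 1: (1323/12891)²·27.45²/316 = 0.02511563
cluster 2: (1427/12891)²·15.11²/286 = 0.00978222
cluster 3: (5031/12891)²·16.21²/710 = 0.05636936
cluster 4: (5110/12891)²·33.22²/546 = 0.31759613
Sum = 0.40886334 → 0.40886.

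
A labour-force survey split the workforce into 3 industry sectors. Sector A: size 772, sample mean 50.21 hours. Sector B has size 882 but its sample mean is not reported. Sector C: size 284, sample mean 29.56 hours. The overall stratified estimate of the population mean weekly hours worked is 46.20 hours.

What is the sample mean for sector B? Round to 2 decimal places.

N = 772 + 882 + 284 = 1938.
Overall total = μ·N = 46.20·1938 = 89535.6.
Subtract the known strata: 772·50.21 + 284·29.56 = 47157.16.
Remaining total for sector B: 89535.6 − 47157.16 = 42378.44.
Divide by its size: 42378.44 / 882 = 48.0481... → 48.05.

48.05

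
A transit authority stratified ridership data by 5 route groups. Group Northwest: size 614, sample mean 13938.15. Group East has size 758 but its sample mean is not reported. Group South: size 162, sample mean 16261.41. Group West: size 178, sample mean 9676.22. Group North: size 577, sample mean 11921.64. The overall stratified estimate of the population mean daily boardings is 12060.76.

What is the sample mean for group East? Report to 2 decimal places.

10308.12

N = 614 + 758 + 162 + 178 + 577 = 2289.
Overall total = μ·N = 12060.76·2289 = 27607079.64.
Subtract the known strata: 614·13938.15 + 162·16261.41 + 178·9676.22 + 577·11921.64 = 19793525.96.
Remaining total for group East: 27607079.64 − 19793525.96 = 7813553.68.
Divide by its size: 7813553.68 / 758 = 10308.1183... → 10308.12.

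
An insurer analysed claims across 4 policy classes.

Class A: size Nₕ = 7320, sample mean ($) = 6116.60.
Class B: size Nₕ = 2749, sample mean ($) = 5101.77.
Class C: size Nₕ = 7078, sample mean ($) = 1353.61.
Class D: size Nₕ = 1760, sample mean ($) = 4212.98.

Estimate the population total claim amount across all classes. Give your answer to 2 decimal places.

Estimate total by summing Nₕ·x̄ₕ over strata.
7320·6116.60 + 2749·5101.77 + 7078·1353.61 + 1760·4212.98 = 44773512 + 14024765.73 + 9580851.58 + 7414844.8 = 75793974.11.

75793974.11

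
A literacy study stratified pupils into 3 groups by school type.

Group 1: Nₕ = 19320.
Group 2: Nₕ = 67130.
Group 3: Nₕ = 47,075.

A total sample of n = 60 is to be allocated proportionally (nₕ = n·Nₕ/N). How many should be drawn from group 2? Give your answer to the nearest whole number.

N = 19320 + 67130 + 47075 = 133525.
n_2 = 60·67130/133525 = 30.165... → 30.

30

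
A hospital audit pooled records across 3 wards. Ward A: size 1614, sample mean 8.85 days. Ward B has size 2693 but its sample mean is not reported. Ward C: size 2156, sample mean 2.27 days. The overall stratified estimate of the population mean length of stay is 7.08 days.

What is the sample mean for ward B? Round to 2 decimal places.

9.87

Σ Nₕx̄ₕ = N·μ, so 2693·x̄_B = 6463·7.08 − (1614·8.85 + 2156·2.27).
= 45758.04 − 19178.02 = 26580.02.
x̄_B = 26580.02 / 2693 = 9.8700... → 9.87.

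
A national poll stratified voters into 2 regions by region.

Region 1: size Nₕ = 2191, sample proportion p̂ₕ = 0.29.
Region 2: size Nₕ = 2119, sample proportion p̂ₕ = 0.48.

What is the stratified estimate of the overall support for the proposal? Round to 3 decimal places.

Wₕ = Nₕ/N with N = 4310: 0.5084, 0.4916.
p̂_st = 0.5084·0.29 + 0.4916·0.48 ≈ 0.38341... → 0.383.

0.383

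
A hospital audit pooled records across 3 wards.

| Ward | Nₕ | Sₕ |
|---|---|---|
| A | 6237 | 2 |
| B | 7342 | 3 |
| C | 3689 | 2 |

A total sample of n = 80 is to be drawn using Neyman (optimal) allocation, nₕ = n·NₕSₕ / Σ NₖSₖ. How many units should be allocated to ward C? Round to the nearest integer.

Σ NₕSₕ = 6237·2 + 7342·3 + 3689·2 = 41878.
Share for C: 7378/41878 = 0.17618.
n_C = 80 × 0.17618 = 14.094... → 14.

14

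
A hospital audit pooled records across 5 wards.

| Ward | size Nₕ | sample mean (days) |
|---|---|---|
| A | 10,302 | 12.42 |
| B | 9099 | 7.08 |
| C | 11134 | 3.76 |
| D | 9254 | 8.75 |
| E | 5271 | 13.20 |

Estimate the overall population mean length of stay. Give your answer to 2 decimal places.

8.54

x̄_st = (Σ Nₕx̄ₕ) / (Σ Nₕ) = (10302·12.42 + 9099·7.08 + 11134·3.76 + 9254·8.75 + 5271·13.20) / 45060
= 384785.3 / 45060 = 8.5394... → 8.54.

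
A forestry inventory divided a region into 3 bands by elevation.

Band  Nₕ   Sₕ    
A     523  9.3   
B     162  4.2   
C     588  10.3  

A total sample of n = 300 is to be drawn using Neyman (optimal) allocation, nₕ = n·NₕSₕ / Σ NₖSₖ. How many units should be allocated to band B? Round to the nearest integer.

A: NₕSₕ = 523·9.3 = 4863.9
B: NₕSₕ = 162·4.2 = 680.4
C: NₕSₕ = 588·10.3 = 6056.4
Σ NₕSₕ = 11600.7.
n_B = 300·680.4/11600.7 = 17.595... → 18.

18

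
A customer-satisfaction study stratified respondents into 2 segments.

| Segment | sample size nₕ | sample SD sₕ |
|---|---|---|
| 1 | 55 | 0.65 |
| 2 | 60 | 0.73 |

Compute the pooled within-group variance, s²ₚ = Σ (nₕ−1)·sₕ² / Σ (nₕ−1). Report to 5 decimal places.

1: (55−1)·0.65² = 54·0.4225 = 22.815
2: (60−1)·0.73² = 59·0.5329 = 31.4411
Numerator = 54.2561; denominator = Σ(nₕ−1) = 113.
s²ₚ = 54.2561/113 = 0.4801425... → 0.48014.

0.48014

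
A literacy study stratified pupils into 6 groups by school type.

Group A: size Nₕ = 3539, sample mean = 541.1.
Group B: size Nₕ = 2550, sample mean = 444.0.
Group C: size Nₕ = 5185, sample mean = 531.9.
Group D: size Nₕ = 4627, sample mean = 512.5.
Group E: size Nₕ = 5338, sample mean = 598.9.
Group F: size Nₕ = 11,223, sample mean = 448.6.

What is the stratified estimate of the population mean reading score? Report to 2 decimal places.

N = 3539 + 2550 + 5185 + 4627 + 5338 + 11223 = 32462.
Overall mean = Σ (Nₕ/N)·x̄ₕ — weight by population share, not a simple average.
Σ Nₕx̄ₕ = 3539·541.1 + 2550·444.0 + 5185·531.9 + 4627·512.5 + 5338·598.9 + 11223·448.6 = 1914952.9 + 1132200 + 2757901.5 + 2371337.5 + 3196928.2 + 5034637.8 = 16407957.9.
Divide by N: 16407957.9 / 32462 = 505.4512... → 505.45.

505.45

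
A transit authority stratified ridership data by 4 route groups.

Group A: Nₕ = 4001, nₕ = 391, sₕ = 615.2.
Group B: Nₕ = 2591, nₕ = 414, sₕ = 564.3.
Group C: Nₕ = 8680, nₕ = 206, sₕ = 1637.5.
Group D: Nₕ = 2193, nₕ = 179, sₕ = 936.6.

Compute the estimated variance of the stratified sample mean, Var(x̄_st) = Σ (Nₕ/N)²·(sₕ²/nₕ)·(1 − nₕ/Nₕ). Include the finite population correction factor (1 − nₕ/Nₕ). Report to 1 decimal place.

3269.8

N = 17465. Term for each stratum: Wₕ²sₕ²/nₕ·(1−nₕ/Nₕ).
Var(x̄_st) = 45.8347 + 14.2236 + 3138.8199 + 70.9604 = 3269.8386 → 3269.8.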